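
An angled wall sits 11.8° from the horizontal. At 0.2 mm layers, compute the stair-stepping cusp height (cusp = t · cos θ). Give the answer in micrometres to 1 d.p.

Cusp = layer height × cos(11.8°) = 0.2 × 0.9789 = 0.19578 mm = 195.8 μm.

195.8 μm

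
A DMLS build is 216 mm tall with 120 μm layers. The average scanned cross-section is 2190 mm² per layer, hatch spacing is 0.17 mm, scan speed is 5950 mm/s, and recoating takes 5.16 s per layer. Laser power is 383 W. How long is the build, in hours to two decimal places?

Layers = ⌈216/0.12⌉ = 1800.
Per-layer scan distance = 2190 / 0.17 = 12882.4 mm.
Scan time per layer = 12882.4 / 5950 = 2.1651 s.
Layer cycle = 2.1651 + 5.16, so 7.3251 s.
Build time = 1800 × 7.3251 = 13185.18 s = 3.66 hours.

3.66 hours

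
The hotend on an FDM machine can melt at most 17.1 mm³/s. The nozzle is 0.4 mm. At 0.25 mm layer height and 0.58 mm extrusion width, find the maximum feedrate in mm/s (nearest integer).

118 mm/s

Bead cross-section = 0.25 × 0.58 = 0.145 mm².
v_max = Q/A = 17.1/0.145 = 117.93 mm/s → 118 mm/s.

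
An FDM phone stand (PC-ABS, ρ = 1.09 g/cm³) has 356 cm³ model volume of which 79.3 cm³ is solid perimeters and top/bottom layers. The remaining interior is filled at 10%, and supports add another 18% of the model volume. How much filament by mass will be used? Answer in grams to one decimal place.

Interior volume: 356 − 79.3 → 276.7 cm³.
Deposited infill: 0.10 × 276.7 → 27.67 cm³.
Support: 0.18 × 356 → 64.08 cm³.
Deposited volume = 79.3 + 27.67 + 64.08 = 171.05 cm³.
Mass = 171.05 × 1.09 = 186.4445 g.

186.4 g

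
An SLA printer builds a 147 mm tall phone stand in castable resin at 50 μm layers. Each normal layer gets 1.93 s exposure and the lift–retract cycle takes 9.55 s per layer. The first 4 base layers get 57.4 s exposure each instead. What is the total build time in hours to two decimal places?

Number of layers: 147 / 0.05 → 2940 (rounded up).
Base layers = 4 × (57.4 + 9.55) = 267.8 s.
Remaining layers = 2936 × (1.93 + 9.55) = 33705.28 s.
Total = 267.8 + 33705.28 = 33973.08 s = 9.44 hours.

9.44 hours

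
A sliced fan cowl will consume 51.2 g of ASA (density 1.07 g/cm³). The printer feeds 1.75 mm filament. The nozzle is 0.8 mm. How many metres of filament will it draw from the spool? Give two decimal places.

Volume = 51.2 g / 1.07 g·cm⁻³ = 47.8505 cm³ = 47850.5 mm³.
Cross-section of 1.75 mm filament: π·(1.75/2)² = 2.4053 mm².
L = V/A = 47850.5/2.4053 = 19893.78 mm → 19.89 m.

19.89 m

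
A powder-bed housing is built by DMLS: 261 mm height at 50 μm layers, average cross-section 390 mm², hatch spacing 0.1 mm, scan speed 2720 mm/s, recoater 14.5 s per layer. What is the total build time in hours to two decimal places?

23.10 hours

Number of layers: 261 / 0.05 → 5220 (rounded up).
Scan path per layer = 390 / 0.1 = 3900 mm.
Scan time per layer = 3900 / 2720, so 1.4338 s.
Per-layer time = 1.4338 + 14.5, so 15.9338 s.
Total: 5220 × 15.9338 s = 83174.436 s → 23.10 hours.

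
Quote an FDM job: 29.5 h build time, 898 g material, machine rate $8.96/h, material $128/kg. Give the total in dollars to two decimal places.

$379.26

Machine-time cost: 8.96 × 29.5 → $264.32.
Material charge = 128 × 898/1000 = $114.944.
Job cost: 264.32 + 114.944 = 379.264 ≈ $379.26.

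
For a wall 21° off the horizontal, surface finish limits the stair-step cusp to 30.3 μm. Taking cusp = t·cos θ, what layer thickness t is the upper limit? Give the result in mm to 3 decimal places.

cos(21°) = 0.9336; t_max = 0.0303/0.9336 = 0.032 mm.

0.032 mm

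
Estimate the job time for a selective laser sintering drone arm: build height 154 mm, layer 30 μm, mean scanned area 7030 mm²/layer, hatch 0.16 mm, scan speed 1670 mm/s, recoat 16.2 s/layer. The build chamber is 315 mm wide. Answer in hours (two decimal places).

60.62 hours

Layer count = ceil(154 / 0.03) = 5134.
Scan path per layer: 7030 / 0.16 → 43937.5 mm.
Per-layer scan time: 43937.5 / 1670 → 26.3099 s.
Time per layer = 26.3099 + 16.2, so 42.5099 s.
Build time = 5134 × 42.5099 = 218245.8266 s = 60.62 hours.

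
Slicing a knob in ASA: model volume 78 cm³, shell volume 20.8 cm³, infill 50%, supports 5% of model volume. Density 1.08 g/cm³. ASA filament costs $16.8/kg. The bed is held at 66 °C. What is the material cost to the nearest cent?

Volume inside the shell = 78 − 20.8 = 57.2 cm³.
Infill deposited: 0.50 × 57.2 → 28.6 cm³.
Support = 0.05 × 78 = 3.9 cm³.
Total printed volume = 20.8 + 28.6 + 3.9 = 53.3 cm³.
Mass = 53.3 × 1.08 = 57.564 g.
Cost = 57.564 g / 1000 × $16.8/kg = $0.97.

$0.97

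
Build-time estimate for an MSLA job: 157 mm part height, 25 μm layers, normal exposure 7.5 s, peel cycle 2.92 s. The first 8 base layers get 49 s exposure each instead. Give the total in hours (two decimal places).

18.27 hours

Layers = ⌈157/0.025⌉ = 6280.
Base layers = 8 × (49 + 2.92) = 415.36 s.
Normal layers = 6272 × (7.5 + 2.92), so 65354.24 s.
Sum: 415.36 + 65354.24 = 65769.6 s → 18.27 hours.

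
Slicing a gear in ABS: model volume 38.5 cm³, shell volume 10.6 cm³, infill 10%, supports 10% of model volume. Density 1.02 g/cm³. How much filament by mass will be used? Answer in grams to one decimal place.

17.6 g

Infill region = 38.5 − 10.6, so 27.9 cm³.
Infill deposited: 0.10 × 27.9 → 2.79 cm³.
Support = 0.10 × 38.5 = 3.85 cm³.
Total extruded = 10.6 + 2.79 + 3.85 = 17.24 cm³.
Mass = 17.24 × 1.02 = 17.5848 g.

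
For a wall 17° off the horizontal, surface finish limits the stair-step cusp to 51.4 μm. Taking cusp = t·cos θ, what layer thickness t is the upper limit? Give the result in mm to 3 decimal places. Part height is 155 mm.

cos(17°) = 0.9563; t_max = 0.0514/0.9563 = 0.054 mm.

0.054 mm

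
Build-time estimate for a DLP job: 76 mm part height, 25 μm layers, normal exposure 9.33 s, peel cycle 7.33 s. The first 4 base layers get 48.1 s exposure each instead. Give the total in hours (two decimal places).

14.11 hours

Number of layers: 76 / 0.025 → 3040 (rounded up).
Bottom layers = 4 × (48.1 + 7.33), so 221.72 s.
Remaining layers: 3036 × (9.33 + 7.33) → 50579.76 s.
Total = 221.72 + 50579.76 = 50801.48 s = 14.11 hours.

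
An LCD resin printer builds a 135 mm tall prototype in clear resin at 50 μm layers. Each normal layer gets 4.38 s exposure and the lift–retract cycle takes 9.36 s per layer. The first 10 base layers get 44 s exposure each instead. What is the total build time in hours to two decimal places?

10.42 hours

Layer count = ceil(135 / 0.05) = 2700.
Base layers: 10 × (44 + 9.36) → 533.6 s.
Remaining layers = 2690 × (4.38 + 9.36) = 36960.6 s.
Total = 533.6 + 36960.6 = 37494.2 s = 10.42 hours.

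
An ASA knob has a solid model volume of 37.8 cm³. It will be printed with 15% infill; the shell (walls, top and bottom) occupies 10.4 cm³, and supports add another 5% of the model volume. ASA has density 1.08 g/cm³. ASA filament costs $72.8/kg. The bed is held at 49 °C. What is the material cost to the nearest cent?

$1.29

Interior volume = 37.8 − 10.4, so 27.4 cm³.
Infill deposited = 0.15 × 27.4 = 4.11 cm³.
Support: 0.05 × 37.8 → 1.89 cm³.
Deposited volume: 10.4 + 4.11 + 1.89 → 16.4 cm³.
Mass: 16.4 × 1.08 → 17.712 g.
Cost = 17.712 g / 1000 × $72.8/kg = $1.29.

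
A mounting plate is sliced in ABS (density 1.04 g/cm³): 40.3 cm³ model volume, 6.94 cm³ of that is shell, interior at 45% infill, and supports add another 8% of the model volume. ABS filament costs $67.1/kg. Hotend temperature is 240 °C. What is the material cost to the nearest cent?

Interior volume: 40.3 − 6.94 → 33.36 cm³.
Deposited infill = 0.45 × 33.36, so 15.012 cm³.
Support: 0.08 × 40.3 → 3.224 cm³.
Total extruded = 6.94 + 15.012 + 3.224 = 25.176 cm³.
Mass = 25.176 × 1.04, so 26.18304 g.
At $67.1/kg: 26.18304/1000 × 67.1 = $1.76.

$1.76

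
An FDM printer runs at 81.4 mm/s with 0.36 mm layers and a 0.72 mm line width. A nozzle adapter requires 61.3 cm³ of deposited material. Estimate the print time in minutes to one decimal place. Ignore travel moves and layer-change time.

Line area: 0.36 × 0.72 → 0.2592 mm².
Toolpath length = 61.3 cm³ / 0.2592 mm² = 61300 / 0.2592 = 236496.9 mm.
Time extruding = 236496.9 / 81.4 = 2905.4 s.
2905.4 s = 48.4 minutes.

48.4 minutes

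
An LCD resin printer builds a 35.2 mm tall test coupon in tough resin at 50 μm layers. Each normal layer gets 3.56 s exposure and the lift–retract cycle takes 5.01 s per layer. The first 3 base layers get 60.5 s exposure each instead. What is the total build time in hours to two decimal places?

Number of layers: 35.2 / 0.05 → 704 (rounded up).
Base layers: 3 × (60.5 + 5.01) → 196.53 s.
Remaining layers: 701 × (3.56 + 5.01) → 6007.57 s.
Sum: 196.53 + 6007.57 = 6204.1 s → 1.72 hours.

1.72 hours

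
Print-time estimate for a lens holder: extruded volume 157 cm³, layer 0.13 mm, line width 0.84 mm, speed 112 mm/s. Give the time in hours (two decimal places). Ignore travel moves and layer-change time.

3.57 hours

Extrusion cross-section = 0.13 × 0.84, so 0.1092 mm².
Toolpath length = 157 cm³ / 0.1092 mm² = 157000 / 0.1092 = 1437728.9 mm.
Extrusion time = 1437728.9 / 112 = 12836.9 s.
12836.9 s = 3.57 hours.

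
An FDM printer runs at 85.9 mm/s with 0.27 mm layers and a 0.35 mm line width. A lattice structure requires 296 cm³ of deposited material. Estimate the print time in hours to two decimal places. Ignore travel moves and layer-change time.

Bead cross-section: 0.27 × 0.35 → 0.0945 mm².
Toolpath length = 296 cm³ / 0.0945 mm² = 296000 / 0.0945 = 3132275.1 mm.
Extrusion time = 3132275.1 / 85.9, so 36464.2 s.
That's 36464.2 s → 10.13 hours.

10.13 hours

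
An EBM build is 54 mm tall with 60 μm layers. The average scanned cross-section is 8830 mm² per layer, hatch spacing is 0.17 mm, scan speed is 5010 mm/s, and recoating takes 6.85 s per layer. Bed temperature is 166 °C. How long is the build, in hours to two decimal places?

Layers = ⌈54/0.06⌉ = 900.
Per-layer scan distance: 8830 / 0.17 → 51941.2 mm.
Per-layer scan time: 51941.2 / 5010 → 10.3675 s.
Per-layer time: 10.3675 + 6.85 → 17.2175 s.
Build time = 900 × 17.2175 = 15495.75 s = 4.30 hours.

4.30 hours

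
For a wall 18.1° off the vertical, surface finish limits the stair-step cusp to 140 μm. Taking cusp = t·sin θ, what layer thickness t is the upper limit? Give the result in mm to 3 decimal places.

t = h_c / sin θ = 0.14 / 0.3107 = 0.451 mm.

0.451 mm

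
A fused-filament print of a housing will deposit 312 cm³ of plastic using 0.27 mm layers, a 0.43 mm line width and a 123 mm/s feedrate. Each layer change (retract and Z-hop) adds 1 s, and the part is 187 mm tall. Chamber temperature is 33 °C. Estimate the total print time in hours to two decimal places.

6.26 hours

Bead cross-section = 0.27 × 0.43 = 0.1161 mm².
Total extruded path = 312000/0.1161 = 2687338.5 mm.
Time extruding: 2687338.5 / 123 → 21848.3 s.
Layer count = ceil(187 / 0.27) = 693.
Layer-change overhead = 693 × 1, so 693 s.
Altogether 21848.3 + 693 = 22541.3 s, i.e. 6.26 hours.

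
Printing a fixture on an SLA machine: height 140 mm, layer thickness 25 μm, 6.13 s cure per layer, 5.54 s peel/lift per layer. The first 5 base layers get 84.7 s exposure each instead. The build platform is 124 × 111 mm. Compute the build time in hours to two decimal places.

Number of layers: 140 / 0.025 → 5600 (rounded up).
Burn-in layers: 5 × (84.7 + 5.54) → 451.2 s.
Regular layers = 5595 × (6.13 + 5.54), so 65293.65 s.
Sum: 451.2 + 65293.65 = 65744.85 s → 18.26 hours.

18.26 hours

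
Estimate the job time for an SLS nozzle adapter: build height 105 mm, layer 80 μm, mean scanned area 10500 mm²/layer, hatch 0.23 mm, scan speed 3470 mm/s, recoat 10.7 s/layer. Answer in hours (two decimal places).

8.70 hours

Layers = ⌈105/0.08⌉ = 1313.
Scan path per layer: 10500 / 0.23 → 45652.2 mm.
Scan time per layer: 45652.2 / 3470 → 13.1563 s.
Layer cycle: 13.1563 + 10.7 → 23.8563 s.
Build time = 1313 × 23.8563 = 31323.3219 s = 8.70 hours.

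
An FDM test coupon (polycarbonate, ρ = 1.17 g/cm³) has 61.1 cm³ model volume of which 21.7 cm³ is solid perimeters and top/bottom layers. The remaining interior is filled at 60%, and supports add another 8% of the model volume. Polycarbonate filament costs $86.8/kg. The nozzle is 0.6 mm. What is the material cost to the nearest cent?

Infill region: 61.1 − 21.7 → 39.4 cm³.
Infill volume = 0.60 × 39.4, so 23.64 cm³.
Support: 0.08 × 61.1 → 4.888 cm³.
Total printed volume = 21.7 + 23.64 + 4.888, so 50.228 cm³.
Mass = 50.228 × 1.17 = 58.76676 g.
At $86.8/kg: 58.76676/1000 × 86.8 = $5.10.

$5.10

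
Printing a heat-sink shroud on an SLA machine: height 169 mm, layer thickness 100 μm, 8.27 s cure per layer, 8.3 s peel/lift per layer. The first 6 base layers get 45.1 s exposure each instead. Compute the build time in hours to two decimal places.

Number of layers: 169 / 0.1 → 1690 (rounded up).
Bottom layers = 6 × (45.1 + 8.3), so 320.4 s.
Remaining layers: 1684 × (8.27 + 8.3) → 27903.88 s.
Sum: 320.4 + 27903.88 = 28224.28 s → 7.84 hours.

7.84 hours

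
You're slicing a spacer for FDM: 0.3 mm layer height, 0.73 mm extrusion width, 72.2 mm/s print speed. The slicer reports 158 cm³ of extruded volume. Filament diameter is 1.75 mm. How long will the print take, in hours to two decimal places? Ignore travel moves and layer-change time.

Line area = 0.3 × 0.73, so 0.219 mm².
Toolpath length = 158 cm³ / 0.219 mm² = 158000 / 0.219 = 721461.2 mm.
Print-move time: 721461.2 / 72.2 → 9992.5 s.
9992.5 s = 2.78 hours.

2.78 hours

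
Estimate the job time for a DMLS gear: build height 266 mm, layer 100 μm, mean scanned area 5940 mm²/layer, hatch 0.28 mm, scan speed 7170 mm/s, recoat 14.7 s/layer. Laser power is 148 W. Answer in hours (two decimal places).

13.05 hours

Number of layers: 266 / 0.1 → 2660 (rounded up).
Per-layer scan distance = 5940 / 0.28 = 21214.3 mm.
Laser time per layer = 21214.3 / 7170, so 2.9588 s.
Time per layer = 2.9588 + 14.7, so 17.6588 s.
Total: 2660 × 17.6588 s = 46972.408 s → 13.05 hours.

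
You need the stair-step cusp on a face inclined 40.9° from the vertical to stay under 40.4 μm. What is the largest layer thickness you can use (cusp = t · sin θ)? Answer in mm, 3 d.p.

t = h_c / sin θ = 0.0404 / 0.6547 = 0.062 mm.

0.062 mm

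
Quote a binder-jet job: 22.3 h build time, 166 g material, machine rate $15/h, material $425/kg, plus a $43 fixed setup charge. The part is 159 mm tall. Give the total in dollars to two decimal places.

Machine-time cost: 15 × 22.3 → $334.50.
Material charge: 425 × 166/1000 → $70.55.
Adding setup: 334.50 + 70.55 + 43 → $448.05.

$448.05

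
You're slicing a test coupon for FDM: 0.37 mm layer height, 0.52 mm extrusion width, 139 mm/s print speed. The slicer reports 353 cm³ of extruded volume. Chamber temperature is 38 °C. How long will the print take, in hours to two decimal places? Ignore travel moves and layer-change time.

Extrusion cross-section = 0.37 × 0.52, so 0.1924 mm².
Toolpath length = 353 cm³ / 0.1924 mm² = 353000 / 0.1924 = 1834719.3 mm.
Print-move time = 1834719.3 / 139, so 13199.4 s.
In the requested units: 13199.4 s = 3.67 hours.

3.67 hours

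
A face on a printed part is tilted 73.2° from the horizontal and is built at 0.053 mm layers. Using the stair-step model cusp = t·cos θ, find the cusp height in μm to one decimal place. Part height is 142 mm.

h_c = t·cos θ = 0.053 × 0.2890 = 0.015317 mm (15.3 μm).

15.3 μm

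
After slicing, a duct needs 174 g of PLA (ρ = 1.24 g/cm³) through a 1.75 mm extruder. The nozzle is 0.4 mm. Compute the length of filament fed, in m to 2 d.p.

Volume = 174 g / 1.24 g·cm⁻³ = 140.3226 cm³ = 140322.6 mm³.
Filament cross-section = π × (1.75/2)² = 2.4053 mm².
Length = 140322.6 / 2.4053 = 58338.92 mm = 58.34 m.

58.34 m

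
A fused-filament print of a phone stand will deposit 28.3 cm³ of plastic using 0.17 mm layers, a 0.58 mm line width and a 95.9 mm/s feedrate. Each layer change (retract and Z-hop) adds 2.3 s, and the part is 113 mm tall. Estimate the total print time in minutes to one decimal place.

75.4 minutes

Bead cross-section = 0.17 × 0.58 = 0.0986 mm².
Toolpath length = 28.3 cm³ / 0.0986 mm² = 28300 / 0.0986 = 287018.3 mm.
Extrusion time: 287018.3 / 95.9 → 2992.9 s.
Number of layers: 113 / 0.17 → 665 (rounded up).
Layer-change overhead = 665 × 2.3 = 1529.5 s.
Altogether 2992.9 + 1529.5 = 4522.4 s, i.e. 75.4 minutes.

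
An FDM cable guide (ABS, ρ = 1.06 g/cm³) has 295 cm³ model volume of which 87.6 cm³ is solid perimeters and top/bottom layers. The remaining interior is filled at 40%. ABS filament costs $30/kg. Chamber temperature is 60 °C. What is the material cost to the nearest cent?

$5.42

Interior volume = 295 − 87.6, so 207.4 cm³.
Infill volume = 0.40 × 207.4, so 82.96 cm³.
Deposited volume: 87.6 + 82.96 → 170.56 cm³.
Mass = 170.56 × 1.06 = 180.7936 g.
At $30/kg: 180.7936/1000 × 30 = $5.42.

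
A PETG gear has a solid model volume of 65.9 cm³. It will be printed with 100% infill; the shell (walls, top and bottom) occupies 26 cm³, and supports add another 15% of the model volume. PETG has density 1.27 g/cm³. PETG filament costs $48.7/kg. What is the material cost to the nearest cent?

Infill region = 65.9 − 26, so 39.9 cm³.
Infill volume = 1.00 × 39.9, so 39.9 cm³.
Support: 0.15 × 65.9 → 9.885 cm³.
Total printed volume: 26 + 39.9 + 9.885 → 75.785 cm³.
Mass: 75.785 × 1.27 → 96.24695 g.
At $48.7/kg: 96.24695/1000 × 48.7 = $4.69.

$4.69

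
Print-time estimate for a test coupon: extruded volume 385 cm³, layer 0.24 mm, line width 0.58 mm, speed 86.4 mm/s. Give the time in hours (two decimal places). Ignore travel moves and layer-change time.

8.89 hours

Extrusion cross-section = 0.24 × 0.58, so 0.1392 mm².
Toolpath length = 385 cm³ / 0.1392 mm² = 385000 / 0.1392 = 2765804.6 mm.
Print-move time = 2765804.6 / 86.4, so 32011.6 s.
That's 32011.6 s → 8.89 hours.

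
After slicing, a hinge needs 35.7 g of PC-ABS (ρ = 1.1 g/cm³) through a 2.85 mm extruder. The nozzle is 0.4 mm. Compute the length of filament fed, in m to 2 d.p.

5.09 m

Extruded volume: 35.7/1.1 = 32.4545 cm³ (32454.5 mm³).
Cross-section of 2.85 mm filament: π·(2.85/2)² = 6.3794 mm².
L = V/A = 32454.5/6.3794 = 5087.39 mm → 5.09 m.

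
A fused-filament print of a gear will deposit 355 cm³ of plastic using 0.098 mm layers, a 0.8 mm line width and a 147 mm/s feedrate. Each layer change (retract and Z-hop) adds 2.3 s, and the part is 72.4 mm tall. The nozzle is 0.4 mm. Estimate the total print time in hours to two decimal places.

Bead cross-section = 0.098 × 0.8 = 0.0784 mm².
Toolpath length = 355 cm³ / 0.0784 mm² = 355000 / 0.0784 = 4528061.2 mm.
Print-move time = 4528061.2 / 147 = 30803.1 s.
Layer count = ceil(72.4 / 0.098) = 739.
Non-print overhead = 739 × 2.3 = 1699.7 s.
Total = 30803.1 + 1699.7 = 32502.8 s = 9.03 hours.

9.03 hours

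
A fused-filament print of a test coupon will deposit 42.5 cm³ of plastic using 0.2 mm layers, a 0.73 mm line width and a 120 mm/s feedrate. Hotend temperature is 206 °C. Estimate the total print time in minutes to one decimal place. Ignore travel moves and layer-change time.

Line area: 0.2 × 0.73 → 0.146 mm².
Toolpath length = 42.5 cm³ / 0.146 mm² = 42500 / 0.146 = 291095.9 mm.
Extrusion time: 291095.9 / 120 → 2425.8 s.
In the requested units: 2425.8 s = 40.4 minutes.

40.4 minutes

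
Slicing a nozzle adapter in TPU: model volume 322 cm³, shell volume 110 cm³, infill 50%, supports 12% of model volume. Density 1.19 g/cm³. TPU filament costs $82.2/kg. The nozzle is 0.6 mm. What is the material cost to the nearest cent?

Interior volume = 322 − 110 = 212 cm³.
Infill deposited = 0.50 × 212 = 106 cm³.
Support: 0.12 × 322 → 38.64 cm³.
Total printed volume = 110 + 106 + 38.64, so 254.64 cm³.
Mass = 254.64 × 1.19 = 303.0216 g.
At $82.2/kg: 303.0216/1000 × 82.2 = $24.91.

$24.91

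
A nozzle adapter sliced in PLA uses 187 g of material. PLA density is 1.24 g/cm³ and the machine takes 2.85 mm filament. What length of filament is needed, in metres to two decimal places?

23.64 m

Extruded volume: 187/1.24 = 150.8065 cm³ (150806.5 mm³).
Filament cross-section = π × (2.85/2)² = 6.3794 mm².
Length = 150806.5 / 6.3794 = 23639.61 mm = 23.64 m.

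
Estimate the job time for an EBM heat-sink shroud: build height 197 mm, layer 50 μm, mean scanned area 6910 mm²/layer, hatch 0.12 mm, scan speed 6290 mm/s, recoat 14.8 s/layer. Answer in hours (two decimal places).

Number of layers: 197 / 0.05 → 3940 (rounded up).
Per-layer scan distance = 6910 / 0.12, so 57583.3 mm.
Per-layer scan time = 57583.3 / 6290, so 9.1547 s.
Layer cycle = 9.1547 + 14.8 = 23.9547 s.
Build time = 3940 × 23.9547 = 94381.518 s = 26.22 hours.

26.22 hours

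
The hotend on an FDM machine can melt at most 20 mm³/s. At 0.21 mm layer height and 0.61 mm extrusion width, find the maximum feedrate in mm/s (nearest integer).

156 mm/s

A = 0.21 × 0.61, so 0.1281 mm².
v_max = Q/A = 20/0.1281 = 156.13 mm/s → 156 mm/s.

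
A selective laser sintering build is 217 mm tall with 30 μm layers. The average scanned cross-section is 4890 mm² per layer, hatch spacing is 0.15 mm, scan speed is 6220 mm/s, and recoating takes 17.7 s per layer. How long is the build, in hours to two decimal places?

46.10 hours

Layers = ⌈217/0.03⌉ = 7234.
Per-layer scan distance = 4890 / 0.15 = 32600 mm.
Scan time per layer = 32600 / 6220 = 5.2412 s.
Time per layer: 5.2412 + 17.7 → 22.9412 s.
Total: 7234 × 22.9412 s = 165956.6408 s → 46.10 hours.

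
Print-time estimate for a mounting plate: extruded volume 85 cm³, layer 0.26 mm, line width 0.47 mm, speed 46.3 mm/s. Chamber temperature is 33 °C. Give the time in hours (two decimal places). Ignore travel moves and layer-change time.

4.17 hours

Line area = 0.26 × 0.47 = 0.1222 mm².
Toolpath length = 85 cm³ / 0.1222 mm² = 85000 / 0.1222 = 695581 mm.
Print-move time: 695581 / 46.3 → 15023.3 s.
15023.3 s = 4.17 hours.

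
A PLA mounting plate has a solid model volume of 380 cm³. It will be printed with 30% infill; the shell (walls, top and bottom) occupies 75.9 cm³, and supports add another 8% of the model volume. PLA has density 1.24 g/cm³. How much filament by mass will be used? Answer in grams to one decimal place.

244.9 g

Infill region: 380 − 75.9 → 304.1 cm³.
Infill deposited = 0.30 × 304.1, so 91.23 cm³.
Support = 0.08 × 380 = 30.4 cm³.
Deposited volume = 75.9 + 91.23 + 30.4, so 197.53 cm³.
Mass = 197.53 × 1.24 = 244.9372 g.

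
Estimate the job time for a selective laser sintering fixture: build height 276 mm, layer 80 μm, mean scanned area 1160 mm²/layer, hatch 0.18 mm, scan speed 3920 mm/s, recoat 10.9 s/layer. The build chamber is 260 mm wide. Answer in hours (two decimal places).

12.02 hours

Number of layers: 276 / 0.08 → 3450 (rounded up).
Scan path per layer: 1160 / 0.18 → 6444.4 mm.
Per-layer scan time: 6444.4 / 3920 → 1.644 s.
Time per layer = 1.644 + 10.9 = 12.544 s.
3450 layers × 12.544 s/layer = 43276.8 s, i.e. 12.02 hours.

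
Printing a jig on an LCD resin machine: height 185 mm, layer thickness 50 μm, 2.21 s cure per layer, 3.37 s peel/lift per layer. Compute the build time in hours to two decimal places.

5.74 hours

Layer count = ceil(185 / 0.05) = 3700.
Per-layer time: 2.21 + 3.37 → 5.58 s.
Total = 3700 × 5.58 = 20646 s = 5.74 hours.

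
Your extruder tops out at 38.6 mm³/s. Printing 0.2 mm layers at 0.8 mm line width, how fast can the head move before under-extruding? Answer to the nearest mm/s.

A = 0.2 × 0.8 = 0.16 mm².
v_max = Q/A = 38.6/0.16 = 241.25 mm/s → 241 mm/s.

241 mm/s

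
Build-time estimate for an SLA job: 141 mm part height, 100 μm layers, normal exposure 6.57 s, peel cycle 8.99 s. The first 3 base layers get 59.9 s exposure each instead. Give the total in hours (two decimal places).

6.14 hours

Layers = ⌈141/0.1⌉ = 1410.
Base layers = 3 × (59.9 + 8.99), so 206.67 s.
Remaining layers = 1407 × (6.57 + 8.99) = 21892.92 s.
Sum: 206.67 + 21892.92 = 22099.59 s → 6.14 hours.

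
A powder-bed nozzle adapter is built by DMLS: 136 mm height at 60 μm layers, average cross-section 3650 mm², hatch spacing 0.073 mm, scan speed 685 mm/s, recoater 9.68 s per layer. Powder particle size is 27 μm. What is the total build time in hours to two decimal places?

Number of layers: 136 / 0.06 → 2267 (rounded up).
Hatch length per layer = 3650 / 0.073 = 50000 mm.
Scan time per layer: 50000 / 685 → 72.9927 s.
Per-layer time = 72.9927 + 9.68 = 82.6727 s.
Build time = 2267 × 82.6727 = 187419.0109 s = 52.06 hours.

52.06 hours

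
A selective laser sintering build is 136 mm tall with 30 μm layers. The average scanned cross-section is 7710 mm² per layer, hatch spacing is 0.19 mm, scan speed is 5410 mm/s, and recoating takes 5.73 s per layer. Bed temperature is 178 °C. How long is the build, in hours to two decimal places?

Number of layers: 136 / 0.03 → 4534 (rounded up).
Per-layer scan distance = 7710 / 0.19, so 40578.9 mm.
Scan time per layer: 40578.9 / 5410 → 7.5007 s.
Time per layer = 7.5007 + 5.73 = 13.2307 s.
Total: 4534 × 13.2307 s = 59987.9938 s → 16.66 hours.

16.66 hours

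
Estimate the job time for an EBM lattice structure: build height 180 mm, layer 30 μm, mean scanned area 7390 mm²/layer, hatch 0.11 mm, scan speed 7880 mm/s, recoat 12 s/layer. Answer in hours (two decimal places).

34.21 hours

Number of layers: 180 / 0.03 → 6000 (rounded up).
Per-layer scan distance = 7390 / 0.11, so 67181.8 mm.
Per-layer scan time: 67181.8 / 7880 → 8.5256 s.
Layer cycle = 8.5256 + 12, so 20.5256 s.
Total: 6000 × 20.5256 s = 123153.6 s → 34.21 hours.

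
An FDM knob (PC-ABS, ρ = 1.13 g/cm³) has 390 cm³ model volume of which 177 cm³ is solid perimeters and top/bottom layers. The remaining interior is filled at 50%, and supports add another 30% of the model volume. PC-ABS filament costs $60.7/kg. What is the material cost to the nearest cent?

$27.47

Interior volume = 390 − 177 = 213 cm³.
Infill deposited: 0.50 × 213 → 106.5 cm³.
Support = 0.30 × 390, so 117 cm³.
Total printed volume = 177 + 106.5 + 117, so 400.5 cm³.
Mass = 400.5 × 1.13 = 452.565 g.
Cost = 452.565 g / 1000 × $60.7/kg = $27.47.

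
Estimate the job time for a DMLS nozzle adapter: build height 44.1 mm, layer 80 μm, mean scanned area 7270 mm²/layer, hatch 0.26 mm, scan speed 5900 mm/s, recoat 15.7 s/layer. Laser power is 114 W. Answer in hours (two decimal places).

Number of layers: 44.1 / 0.08 → 552 (rounded up).
Scan path per layer: 7270 / 0.26 → 27961.5 mm.
Laser time per layer = 27961.5 / 5900 = 4.7392 s.
Time per layer: 4.7392 + 15.7 → 20.4392 s.
552 layers × 20.4392 s/layer = 11282.4384 s, i.e. 3.13 hours.

3.13 hours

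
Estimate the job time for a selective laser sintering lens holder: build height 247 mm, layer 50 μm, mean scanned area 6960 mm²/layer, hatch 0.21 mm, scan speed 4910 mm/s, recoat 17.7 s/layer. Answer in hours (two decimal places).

Layer count = ceil(247 / 0.05) = 4940.
Per-layer scan distance = 6960 / 0.21 = 33142.9 mm.
Scan time per layer: 33142.9 / 4910 → 6.7501 s.
Per-layer time: 6.7501 + 17.7 → 24.4501 s.
Total: 4940 × 24.4501 s = 120783.494 s → 33.55 hours.

33.55 hours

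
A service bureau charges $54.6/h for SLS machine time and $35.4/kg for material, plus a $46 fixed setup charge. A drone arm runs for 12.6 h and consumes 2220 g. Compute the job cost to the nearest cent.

$812.55

Time charge: 54.6 × 12.6 → $687.96.
Material charge: 35.4 × 2220/1000 → $78.588.
Adding setup: 687.96 + 78.588 + 46 → 812.548 ≈ $812.55.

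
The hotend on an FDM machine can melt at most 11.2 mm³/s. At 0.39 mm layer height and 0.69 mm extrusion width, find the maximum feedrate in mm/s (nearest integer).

Bead cross-section = 0.39 × 0.69, so 0.2691 mm².
v_max = Q/A = 11.2/0.2691 = 41.62 mm/s → 42 mm/s.

42 mm/s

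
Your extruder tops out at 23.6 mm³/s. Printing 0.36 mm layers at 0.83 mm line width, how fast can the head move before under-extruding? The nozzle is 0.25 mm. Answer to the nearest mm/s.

79 mm/s

Bead cross-section = 0.36 × 0.83 = 0.2988 mm².
Max speed = 23.6 / 0.2988 = 78.98 ≈ 79 mm/s.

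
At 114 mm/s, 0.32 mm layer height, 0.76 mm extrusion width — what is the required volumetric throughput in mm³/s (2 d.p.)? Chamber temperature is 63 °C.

27.72

Bead cross-section: 0.32 × 0.76 → 0.2432 mm².
Volumetric flow = 114 × 0.2432 = 27.72 mm³/s.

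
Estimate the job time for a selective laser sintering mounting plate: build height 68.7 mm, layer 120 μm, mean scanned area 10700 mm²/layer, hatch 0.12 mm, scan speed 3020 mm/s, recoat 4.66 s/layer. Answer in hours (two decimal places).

5.44 hours

Layer count = ceil(68.7 / 0.12) = 573.
Per-layer scan distance = 10700 / 0.12, so 89166.7 mm.
Laser time per layer = 89166.7 / 3020 = 29.5254 s.
Time per layer: 29.5254 + 4.66 → 34.1854 s.
573 layers × 34.1854 s/layer = 19588.2342 s, i.e. 5.44 hours.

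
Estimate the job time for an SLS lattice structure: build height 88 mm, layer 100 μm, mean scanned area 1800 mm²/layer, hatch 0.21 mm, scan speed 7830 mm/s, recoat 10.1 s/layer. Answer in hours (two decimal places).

Layer count = ceil(88 / 0.1) = 880.
Scan path per layer = 1800 / 0.21 = 8571.4 mm.
Per-layer scan time: 8571.4 / 7830 → 1.0947 s.
Per-layer time: 1.0947 + 10.1 → 11.1947 s.
880 layers × 11.1947 s/layer = 9851.336 s, i.e. 2.74 hours.

2.74 hours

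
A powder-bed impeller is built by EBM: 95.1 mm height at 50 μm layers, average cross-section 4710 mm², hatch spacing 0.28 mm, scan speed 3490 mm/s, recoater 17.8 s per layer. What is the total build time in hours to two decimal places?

11.95 hours

Layers = ⌈95.1/0.05⌉ = 1902.
Hatch length per layer = 4710 / 0.28, so 16821.4 mm.
Per-layer scan time = 16821.4 / 3490, so 4.8199 s.
Layer cycle = 4.8199 + 17.8, so 22.6199 s.
Build time = 1902 × 22.6199 = 43023.0498 s = 11.95 hours.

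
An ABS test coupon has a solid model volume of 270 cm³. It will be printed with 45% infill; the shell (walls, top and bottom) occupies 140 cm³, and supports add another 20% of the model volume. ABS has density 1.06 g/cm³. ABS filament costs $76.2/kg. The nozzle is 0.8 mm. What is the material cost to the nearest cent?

Volume inside the shell = 270 − 140 = 130 cm³.
Infill volume: 0.45 × 130 → 58.5 cm³.
Support: 0.20 × 270 → 54 cm³.
Total extruded = 140 + 58.5 + 54 = 252.5 cm³.
Mass: 252.5 × 1.06 → 267.65 g.
Cost = 267.65 g / 1000 × $76.2/kg = $20.39.

$20.39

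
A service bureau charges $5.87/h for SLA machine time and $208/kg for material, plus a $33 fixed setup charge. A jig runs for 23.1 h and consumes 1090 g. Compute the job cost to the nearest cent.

Machine cost = 5.87 × 23.1, so $135.597.
Feedstock cost: 208 × 1090/1000 → $226.72.
Adding setup: 135.597 + 226.72 + 33 → 395.317 ≈ $395.32.

$395.32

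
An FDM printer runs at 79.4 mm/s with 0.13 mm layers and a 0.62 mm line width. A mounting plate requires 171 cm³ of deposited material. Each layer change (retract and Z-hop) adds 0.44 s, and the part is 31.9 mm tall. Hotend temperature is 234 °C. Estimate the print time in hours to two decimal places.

Line area = 0.13 × 0.62, so 0.0806 mm².
Total extruded path = 171000/0.0806 = 2121588.1 mm.
Extrusion time = 2121588.1 / 79.4 = 26720.3 s.
Layers = ⌈31.9/0.13⌉ = 246.
Non-print overhead: 246 × 0.44 → 108.24 s.
Total = 26720.3 + 108.24 = 26828.54 s = 7.45 hours.

7.45 hours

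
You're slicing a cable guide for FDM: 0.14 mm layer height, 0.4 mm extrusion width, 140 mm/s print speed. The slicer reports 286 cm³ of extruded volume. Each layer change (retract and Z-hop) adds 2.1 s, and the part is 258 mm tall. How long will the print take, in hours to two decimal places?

11.21 hours

Line area = 0.14 × 0.4, so 0.056 mm².
Toolpath length = 286 cm³ / 0.056 mm² = 286000 / 0.056 = 5107142.9 mm.
Print-move time = 5107142.9 / 140, so 36479.6 s.
Layer count = ceil(258 / 0.14) = 1843.
Layer-change overhead = 1843 × 2.1, so 3870.3 s.
Total = 36479.6 + 3870.3 = 40349.9 s = 11.21 hours.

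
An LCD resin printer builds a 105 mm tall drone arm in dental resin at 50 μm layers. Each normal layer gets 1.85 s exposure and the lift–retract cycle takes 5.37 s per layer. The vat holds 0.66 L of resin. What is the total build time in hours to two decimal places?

4.21 hours

Layer count = ceil(105 / 0.05) = 2100.
Cycle time: 1.85 + 5.37 → 7.22 s.
Build time: 2100 × 7.22 s = 15162 s, i.e. 4.21 hours.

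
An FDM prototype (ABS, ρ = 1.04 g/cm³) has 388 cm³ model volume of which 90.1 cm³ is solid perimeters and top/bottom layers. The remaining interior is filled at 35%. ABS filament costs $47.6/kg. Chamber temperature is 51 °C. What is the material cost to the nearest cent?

Infill region = 388 − 90.1, so 297.9 cm³.
Deposited infill: 0.35 × 297.9 → 104.265 cm³.
Deposited volume = 90.1 + 104.265 = 194.365 cm³.
Mass = 194.365 × 1.04, so 202.1396 g.
Cost = 202.1396 g / 1000 × $47.6/kg = $9.62.

$9.62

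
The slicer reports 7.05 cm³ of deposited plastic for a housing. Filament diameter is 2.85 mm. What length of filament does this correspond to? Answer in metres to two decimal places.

1.11 m

Cross-section of 2.85 mm filament: π·(2.85/2)² = 6.3794 mm².
Length = 7.05 cm³ / 6.3794 mm² = 7050 / 6.3794 = 1105.12 mm = 1.11 m.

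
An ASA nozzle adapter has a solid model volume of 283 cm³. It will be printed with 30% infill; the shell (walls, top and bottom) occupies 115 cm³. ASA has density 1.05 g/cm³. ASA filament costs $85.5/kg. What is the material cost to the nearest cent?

$14.85

Infill region = 283 − 115, so 168 cm³.
Infill deposited: 0.30 × 168 → 50.4 cm³.
Total printed volume: 115 + 50.4 → 165.4 cm³.
Mass = 165.4 × 1.05 = 173.67 g.
At $85.5/kg: 173.67/1000 × 85.5 = $14.85.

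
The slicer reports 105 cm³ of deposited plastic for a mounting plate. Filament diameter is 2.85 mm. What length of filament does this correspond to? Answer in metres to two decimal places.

16.46 m

A = π r² = π × 1.425² = 6.3794 mm².
L = 105000 mm³ / 6.3794 mm² = 16459.23 mm, i.e. 16.46 m.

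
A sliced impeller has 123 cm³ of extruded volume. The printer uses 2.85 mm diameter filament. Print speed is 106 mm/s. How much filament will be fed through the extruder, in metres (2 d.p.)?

Cross-section of 2.85 mm filament: π·(2.85/2)² = 6.3794 mm².
L = 123000 mm³ / 6.3794 mm² = 19280.81 mm, i.e. 19.28 m.

19.28 m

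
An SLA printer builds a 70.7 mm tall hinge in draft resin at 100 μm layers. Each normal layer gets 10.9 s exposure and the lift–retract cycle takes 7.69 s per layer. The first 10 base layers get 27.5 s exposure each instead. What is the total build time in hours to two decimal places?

3.70 hours

Number of layers: 70.7 / 0.1 → 707 (rounded up).
Bottom layers = 10 × (27.5 + 7.69), so 351.9 s.
Regular layers = 697 × (10.9 + 7.69), so 12957.23 s.
Total = 351.9 + 12957.23 = 13309.13 s = 3.70 hours.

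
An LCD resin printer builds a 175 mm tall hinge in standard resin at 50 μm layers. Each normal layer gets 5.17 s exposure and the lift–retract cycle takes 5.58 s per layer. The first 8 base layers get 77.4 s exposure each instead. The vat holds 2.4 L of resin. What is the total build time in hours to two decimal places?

10.61 hours

Layers = ⌈175/0.05⌉ = 3500.
Base layers = 8 × (77.4 + 5.58) = 663.84 s.
Regular layers = 3492 × (5.17 + 5.58), so 37539 s.
Total = 663.84 + 37539 = 38202.84 s = 10.61 hours.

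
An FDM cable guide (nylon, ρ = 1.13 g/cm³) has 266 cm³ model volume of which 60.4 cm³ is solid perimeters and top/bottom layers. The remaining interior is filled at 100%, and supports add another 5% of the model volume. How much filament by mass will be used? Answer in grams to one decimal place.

Infill region: 266 − 60.4 → 205.6 cm³.
Infill volume = 1.00 × 205.6, so 205.6 cm³.
Support = 0.05 × 266 = 13.3 cm³.
Total extruded = 60.4 + 205.6 + 13.3, so 279.3 cm³.
Mass: 279.3 × 1.13 → 315.609 g.

315.6 g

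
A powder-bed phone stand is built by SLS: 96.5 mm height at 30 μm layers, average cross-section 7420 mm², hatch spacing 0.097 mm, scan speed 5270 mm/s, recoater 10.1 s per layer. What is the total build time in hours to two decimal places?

22.00 hours

Number of layers: 96.5 / 0.03 → 3217 (rounded up).
Hatch length per layer: 7420 / 0.097 → 76494.8 mm.
Laser time per layer = 76494.8 / 5270, so 14.5151 s.
Per-layer time: 14.5151 + 10.1 → 24.6151 s.
Build time = 3217 × 24.6151 = 79186.7767 s = 22.00 hours.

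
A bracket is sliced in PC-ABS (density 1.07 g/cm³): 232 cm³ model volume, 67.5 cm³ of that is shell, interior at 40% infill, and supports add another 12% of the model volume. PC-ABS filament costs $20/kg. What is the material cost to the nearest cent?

Interior volume: 232 − 67.5 → 164.5 cm³.
Deposited infill = 0.40 × 164.5, so 65.8 cm³.
Support: 0.12 × 232 → 27.84 cm³.
Deposited volume = 67.5 + 65.8 + 27.84 = 161.14 cm³.
Mass = 161.14 × 1.07, so 172.4198 g.
At $20/kg: 172.4198/1000 × 20 = $3.45.

$3.45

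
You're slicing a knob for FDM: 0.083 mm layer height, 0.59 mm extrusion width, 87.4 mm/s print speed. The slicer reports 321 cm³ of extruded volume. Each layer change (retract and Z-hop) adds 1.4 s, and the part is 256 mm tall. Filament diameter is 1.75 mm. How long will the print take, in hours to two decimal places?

Extrusion cross-section = 0.083 × 0.59 = 0.04897 mm².
Path length: 321000 mm³ / 0.04897 mm² → 6555033.7 mm.
Print-move time = 6555033.7 / 87.4, so 75000.4 s.
Number of layers: 256 / 0.083 → 3085 (rounded up).
Z-hop total = 3085 × 1.4, so 4319 s.
Total = 75000.4 + 4319 = 79319.4 s = 22.03 hours.

22.03 hours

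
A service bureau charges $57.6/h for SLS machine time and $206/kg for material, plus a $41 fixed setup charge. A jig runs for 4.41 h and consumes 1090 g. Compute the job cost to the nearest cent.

Machine-time cost = 57.6 × 4.41, so $254.016.
Feedstock cost = 206 × 1090/1000, so $224.54.
Total = 254.016 + 224.54 + 41 = 519.556 ≈ $519.56.

$519.56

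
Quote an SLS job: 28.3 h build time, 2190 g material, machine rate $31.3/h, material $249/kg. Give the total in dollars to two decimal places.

Machine cost = 31.3 × 28.3 = $885.79.
Material cost = 249 × 2190/1000 = $545.31.
Total = 885.79 + 545.31 = $1431.10.

$1431.10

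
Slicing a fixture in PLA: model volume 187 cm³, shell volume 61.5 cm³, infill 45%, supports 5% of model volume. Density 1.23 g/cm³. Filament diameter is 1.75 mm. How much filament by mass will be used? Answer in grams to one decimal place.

156.6 g

Volume inside the shell = 187 − 61.5, so 125.5 cm³.
Infill deposited = 0.45 × 125.5 = 56.475 cm³.
Support = 0.05 × 187, so 9.35 cm³.
Total extruded: 61.5 + 56.475 + 9.35 → 127.325 cm³.
Mass: 127.325 × 1.23 → 156.60975 g.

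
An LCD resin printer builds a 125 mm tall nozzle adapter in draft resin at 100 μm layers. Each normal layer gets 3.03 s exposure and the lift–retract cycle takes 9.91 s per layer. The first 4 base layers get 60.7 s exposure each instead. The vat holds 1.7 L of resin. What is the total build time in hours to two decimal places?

Number of layers: 125 / 0.1 → 1250 (rounded up).
Bottom layers = 4 × (60.7 + 9.91), so 282.44 s.
Remaining layers: 1246 × (3.03 + 9.91) → 16123.24 s.
Sum: 282.44 + 16123.24 = 16405.68 s → 4.56 hours.

4.56 hours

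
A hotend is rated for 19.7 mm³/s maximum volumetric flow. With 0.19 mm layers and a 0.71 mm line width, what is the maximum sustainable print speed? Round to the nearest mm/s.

146 mm/s

A = 0.19 × 0.71 = 0.1349 mm².
Max speed = 19.7 / 0.1349 = 146.03 ≈ 146 mm/s.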